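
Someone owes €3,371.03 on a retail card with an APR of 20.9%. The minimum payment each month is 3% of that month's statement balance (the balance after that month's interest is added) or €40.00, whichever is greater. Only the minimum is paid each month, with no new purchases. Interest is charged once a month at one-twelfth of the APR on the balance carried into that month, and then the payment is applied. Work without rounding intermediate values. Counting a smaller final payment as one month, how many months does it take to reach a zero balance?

121 months

Monthly rate r = 20.9%/12 = 1.74167% = 0.0174167.
While 3% of the post-interest balance exceeds €40.00, each month B ← (B·(1+r))·(1 − 0.03), i.e. B shrinks by the factor (1+r)·0.97 = 0.98689.
This holds for months 1–72. Entering month 73 the balance is €1,303.90; 3% of the post-interest balance is now below €40.00, so the flat €40.00 minimum applies from here.
From month 73 a fixed €40.00 at rate r clears €1,303.90 in 49 more payments. Total: 72 + 49 = 121 months.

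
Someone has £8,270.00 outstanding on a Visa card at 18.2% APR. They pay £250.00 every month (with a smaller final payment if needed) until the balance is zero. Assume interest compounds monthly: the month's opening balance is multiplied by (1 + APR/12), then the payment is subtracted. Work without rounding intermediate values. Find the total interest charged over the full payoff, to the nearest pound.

Monthly rate r = 18.2%/12 = 1.51667% = 0.0151667.
Payoff takes n = ⌈−ln(1 − rB₀/P)/ln(1+r)⌉ = ⌈46.276⌉ = 47 payments; the last is £69.31.
Total paid = 46·£250.00 + £69.31 = £11,569.31.
Total interest = total paid − principal = £11,569.31 − £8,270.00 = £3,299.31.

£3,299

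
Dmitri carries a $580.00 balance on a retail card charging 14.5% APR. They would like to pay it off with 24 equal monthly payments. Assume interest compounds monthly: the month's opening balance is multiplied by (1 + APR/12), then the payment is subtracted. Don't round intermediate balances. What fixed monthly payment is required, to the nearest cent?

$27.98

Monthly rate r = 14.5%/12 = 1.20833% = 0.0120833.
Level-payment amortization: P = B₀·r / (1 − (1+r)^(−n)) = 580.00·0.0120833 / (1 − 1.01208^(−24)).
Denominator 1 − (1+r)^(−24) = 0.250434748.
P = 7.00833 / 0.250434748 ≈ 27.98.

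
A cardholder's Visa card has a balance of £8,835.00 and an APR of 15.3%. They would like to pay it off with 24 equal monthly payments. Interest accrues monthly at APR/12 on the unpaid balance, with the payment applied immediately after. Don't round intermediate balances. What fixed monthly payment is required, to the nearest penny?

£429.64

Monthly rate r = 15.3%/12 = 1.275% = 0.01275.
Level-payment amortization: P = B₀·r / (1 − (1+r)^(−n)) = 8835.00·0.01275 / (1 − 1.01275^(−24)).
Denominator 1 − (1+r)^(−24) = 0.262187591.
P = 112.646 / 0.262187591 ≈ 429.64.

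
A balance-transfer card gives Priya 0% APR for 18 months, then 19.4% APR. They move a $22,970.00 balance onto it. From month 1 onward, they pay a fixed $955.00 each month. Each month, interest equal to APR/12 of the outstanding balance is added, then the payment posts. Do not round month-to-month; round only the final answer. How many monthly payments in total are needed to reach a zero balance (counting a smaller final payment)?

25 payments

Promo months 1–18 at r₀ = 0%/12 = 0; months 19+ at r₁ = 19.4%/12 = 0.0161667.
After month 18 (no interest yet): B = $22,970.00 − 18·$955.00 = $5,780.00.
Then at r₁ with $955.00/mo: n₂ = −ln(1 − r₁·B/P)/ln(1+r₁) ≈ 6.42 → 7 more payments.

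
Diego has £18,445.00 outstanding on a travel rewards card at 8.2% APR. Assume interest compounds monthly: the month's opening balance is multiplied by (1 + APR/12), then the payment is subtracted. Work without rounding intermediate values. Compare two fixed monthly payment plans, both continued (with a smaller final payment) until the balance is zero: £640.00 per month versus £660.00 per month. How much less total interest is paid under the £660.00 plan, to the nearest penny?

£73.55

Monthly rate r = 8.2%/12 = 0.683333% = 0.00683333.
At £640.00/mo: n = ⌈−ln(1 − rB₀/P)/ln(1+r)⌉ = 33 payments (last £132.06); total interest = total paid − £18,445.00 = £2,167.06.
At £660.00/mo: 32 payments (last £78.51); total interest £2,093.51.
Interest saved = £2,167.06 − £2,093.51 = £73.55.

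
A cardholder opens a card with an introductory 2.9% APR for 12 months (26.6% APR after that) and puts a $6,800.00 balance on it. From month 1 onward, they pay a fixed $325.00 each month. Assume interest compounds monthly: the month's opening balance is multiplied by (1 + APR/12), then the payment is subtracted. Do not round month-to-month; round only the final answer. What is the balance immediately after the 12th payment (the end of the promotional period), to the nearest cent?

Promo months 1–12 at r₀ = 2.9%/12 = 0.00241667; months 13+ at r₁ = 26.6%/12 = 0.0221667.
After month 12: iterate B ← B·(1+r₀) − $325.00 for 12 months → $3,047.58.

$3,047.58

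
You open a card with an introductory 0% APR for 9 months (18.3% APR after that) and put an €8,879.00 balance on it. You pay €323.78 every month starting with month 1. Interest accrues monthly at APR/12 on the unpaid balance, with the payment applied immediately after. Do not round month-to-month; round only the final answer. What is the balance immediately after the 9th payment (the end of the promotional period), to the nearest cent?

€5,964.98

Promo months 1–9 at r₀ = 0%/12 = 0; months 10+ at r₁ = 18.3%/12 = 0.01525.
After month 9 (no interest yet): B = €8,879.00 − 9·€323.78 = €5,964.98.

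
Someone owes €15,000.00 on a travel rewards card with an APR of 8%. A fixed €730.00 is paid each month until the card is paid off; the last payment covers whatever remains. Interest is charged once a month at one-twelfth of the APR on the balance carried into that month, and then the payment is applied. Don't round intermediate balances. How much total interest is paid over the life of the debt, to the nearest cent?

€1,186.12

Monthly rate r = 8%/12 = 0.666667% = 0.00666667.
Payoff takes n = ⌈−ln(1 − rB₀/P)/ln(1+r)⌉ = ⌈22.172⌉ = 23 payments; the last is €126.12.
Total paid = 22·€730.00 + €126.12 = €16,186.12.
Total interest = total paid − principal = €16,186.12 − €15,000.00 = €1,186.12.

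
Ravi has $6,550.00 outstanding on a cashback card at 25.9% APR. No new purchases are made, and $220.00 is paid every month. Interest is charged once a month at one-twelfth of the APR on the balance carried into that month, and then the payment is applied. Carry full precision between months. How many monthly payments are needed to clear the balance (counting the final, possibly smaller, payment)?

49 payments

Monthly rate r = 25.9%/12 = 2.15833% = 0.0215833.
Recurrence: B ← B·(1+r) − $220.00.
Month 1: interest $141.37; balance after payment $6,471.37.
Month 2: interest $139.67; balance after payment $6,391.04.
Closed form: n = −ln(1 − rB₀/P)/ln(1+r) = −ln(0.35741)/ln(1.02158) ≈ 48.183, so the balance reaches zero during payment 49.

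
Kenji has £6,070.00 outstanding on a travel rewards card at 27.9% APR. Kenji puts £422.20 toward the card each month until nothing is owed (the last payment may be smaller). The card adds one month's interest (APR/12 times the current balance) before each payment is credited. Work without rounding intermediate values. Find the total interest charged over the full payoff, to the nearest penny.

Monthly rate r = 27.9%/12 = 2.325% = 0.02325.
Payoff takes n = ⌈−ln(1 − rB₀/P)/ln(1+r)⌉ = ⌈17.702⌉ = 18 payments; the last is £297.52.
Total paid = 17·£422.20 + £297.52 = £7,474.92.
Total interest = total paid − principal = £7,474.92 − £6,070.00 = £1,404.92.

£1,404.92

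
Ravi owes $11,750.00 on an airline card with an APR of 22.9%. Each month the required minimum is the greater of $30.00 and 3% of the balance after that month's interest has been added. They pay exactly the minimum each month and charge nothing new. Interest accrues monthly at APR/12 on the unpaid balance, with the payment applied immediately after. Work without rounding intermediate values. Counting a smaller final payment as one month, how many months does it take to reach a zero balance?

267 months

Monthly rate r = 22.9%/12 = 1.90833% = 0.0190833.
While 3% of the post-interest balance exceeds $30.00, each month B ← (B·(1+r))·(1 − 0.03), i.e. B shrinks by the factor (1+r)·0.97 = 0.98851.
This holds for months 1–215. Entering month 216 the balance is $979.59; 3% of the post-interest balance is now below $30.00, so the flat $30.00 minimum applies from here.
From month 216 a fixed $30.00 at rate r clears $979.59 in 52 more payments. Total: 215 + 52 = 267 months.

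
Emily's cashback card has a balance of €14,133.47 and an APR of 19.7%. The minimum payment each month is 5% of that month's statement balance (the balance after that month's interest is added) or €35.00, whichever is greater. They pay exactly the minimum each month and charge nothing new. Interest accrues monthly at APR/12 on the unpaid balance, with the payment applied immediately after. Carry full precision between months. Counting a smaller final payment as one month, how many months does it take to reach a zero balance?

Monthly rate r = 19.7%/12 = 1.64167% = 0.0164167.
While 5% of the post-interest balance exceeds €35.00, each month B ← (B·(1+r))·(1 − 0.05), i.e. B shrinks by the factor (1+r)·0.95 = 0.9656.
This holds for months 1–87. Entering month 88 the balance is €672.12; 5% of the post-interest balance is now below €35.00, so the flat €35.00 minimum applies from here.
From month 88 a fixed €35.00 at rate r clears €672.12 in 24 more payments. Total: 87 + 24 = 111 months.

111 months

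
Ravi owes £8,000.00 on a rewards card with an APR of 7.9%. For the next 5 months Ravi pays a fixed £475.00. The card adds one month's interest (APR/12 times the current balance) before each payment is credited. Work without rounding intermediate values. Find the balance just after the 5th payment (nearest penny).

£5,860.35

Monthly rate r = 7.9%/12 = 0.658333% = 0.00658333.
Each month: B ← B·(1+r) − £475.00.
Month 1: interest £52.67; balance after payment £7,577.67.
Month 2: interest £49.89; balance after payment £7,152.55.
Month 3: interest £47.09; balance after payment £6,724.64.
Month 4: interest £44.27; balance after payment £6,293.91.
Month 5: interest £41.43; balance after payment £5,860.35.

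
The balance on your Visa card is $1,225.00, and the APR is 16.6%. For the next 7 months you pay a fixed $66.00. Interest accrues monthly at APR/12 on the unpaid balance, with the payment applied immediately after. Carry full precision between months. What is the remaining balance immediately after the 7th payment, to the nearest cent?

Monthly rate r = 16.6%/12 = 1.38333% = 0.0138333.
Each month: B ← B·(1+r) − $66.00.
Month 1: interest $16.95; balance after payment $1,175.95.
Month 2: interest $16.27; balance after payment $1,126.21.
Month 3: interest $15.58; balance after payment $1,075.79.
Month 4: interest $14.88; balance after payment $1,024.67.
Month 5: interest $14.17; balance after payment $972.85.
Month 6: interest $13.46; balance after payment $920.31.
Month 7: interest $12.73; balance after payment $867.04.

$867.04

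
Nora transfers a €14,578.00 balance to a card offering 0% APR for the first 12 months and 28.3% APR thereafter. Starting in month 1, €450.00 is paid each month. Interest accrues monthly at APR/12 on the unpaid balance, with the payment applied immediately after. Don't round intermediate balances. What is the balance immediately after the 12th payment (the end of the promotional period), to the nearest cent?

Promo months 1–12 at r₀ = 0%/12 = 0; months 13+ at r₁ = 28.3%/12 = 0.0235833.
After month 12 (no interest yet): B = €14,578.00 − 12·€450.00 = €9,178.00.

€9,178.00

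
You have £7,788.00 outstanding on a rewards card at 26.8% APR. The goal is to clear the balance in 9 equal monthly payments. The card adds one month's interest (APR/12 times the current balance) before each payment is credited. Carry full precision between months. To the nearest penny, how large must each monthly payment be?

£964.81

Monthly rate r = 26.8%/12 = 2.23333% = 0.0223333.
Level-payment amortization: P = B₀·r / (1 − (1+r)^(−n)) = 7788.00·0.0223333 / (1 − 1.02233^(−9)).
Denominator 1 − (1+r)^(−9) = 0.180276645.
P = 173.932 / 0.180276645 ≈ 964.81.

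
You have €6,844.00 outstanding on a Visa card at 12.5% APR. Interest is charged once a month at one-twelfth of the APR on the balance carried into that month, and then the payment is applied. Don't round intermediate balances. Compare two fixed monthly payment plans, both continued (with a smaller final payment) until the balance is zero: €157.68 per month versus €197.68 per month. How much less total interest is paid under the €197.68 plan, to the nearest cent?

€623.11

Monthly rate r = 12.5%/12 = 1.04167% = 0.0104167.
At €157.68/mo: n = ⌈−ln(1 − rB₀/P)/ln(1+r)⌉ = 59 payments (last €10.30); total interest = total paid − €6,844.00 = €2,311.74.
At €197.68/mo: 44 payments (last €32.39); total interest €1,688.63.
Interest saved = €2,311.74 − €1,688.63 = €623.11.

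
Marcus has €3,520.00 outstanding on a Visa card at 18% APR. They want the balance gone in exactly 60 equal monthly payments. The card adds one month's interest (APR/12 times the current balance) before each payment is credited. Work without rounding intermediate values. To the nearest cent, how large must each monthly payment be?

€89.38

Monthly rate r = 18%/12 = 1.5% = 0.015.
Level-payment amortization: P = B₀·r / (1 − (1+r)^(−n)) = 3520.00·0.015 / (1 − 1.015^(−60)).
Denominator 1 − (1+r)^(−60) = 0.590704033.
P = 52.8 / 0.590704033 ≈ 89.38.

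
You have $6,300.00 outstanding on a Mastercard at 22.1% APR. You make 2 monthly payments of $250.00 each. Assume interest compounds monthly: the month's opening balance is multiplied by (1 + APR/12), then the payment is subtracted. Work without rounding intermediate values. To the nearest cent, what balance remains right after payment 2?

$6,029.58

Monthly rate r = 22.1%/12 = 1.84167% = 0.0184167.
Each month: B ← B·(1+r) − $250.00.
Month 1: interest $116.03; balance after payment $6,166.02.
Month 2: interest $113.56; balance after payment $6,029.58.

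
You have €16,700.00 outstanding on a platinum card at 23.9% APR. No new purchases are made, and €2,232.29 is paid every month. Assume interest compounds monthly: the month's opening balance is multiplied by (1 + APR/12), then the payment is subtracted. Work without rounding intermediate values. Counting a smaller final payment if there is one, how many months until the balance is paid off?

9 payments

Monthly rate r = 23.9%/12 = 1.99167% = 0.0199167.
Recurrence: B ← B·(1+r) − €2,232.29.
Month 1: interest €332.61; balance after payment €14,800.32.
Month 2: interest €294.77; balance after payment €12,862.80.
Closed form: n = −ln(1 − rB₀/P)/ln(1+r) = −ln(0.851)/ln(1.01992) ≈ 8.181, so the balance reaches zero during payment 9.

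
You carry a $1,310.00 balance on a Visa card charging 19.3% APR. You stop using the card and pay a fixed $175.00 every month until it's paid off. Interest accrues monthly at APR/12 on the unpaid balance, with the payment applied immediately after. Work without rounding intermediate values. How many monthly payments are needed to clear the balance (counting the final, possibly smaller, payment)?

9 payments

Monthly rate r = 19.3%/12 = 1.60833% = 0.0160833.
Recurrence: B ← B·(1+r) − $175.00.
Month 1: interest $21.07; balance after payment $1,156.07.
Month 2: interest $18.59; balance after payment $999.66.
Closed form: n = −ln(1 − rB₀/P)/ln(1+r) = −ln(0.8796)/ln(1.01608) ≈ 8.040, so the balance reaches zero during payment 9.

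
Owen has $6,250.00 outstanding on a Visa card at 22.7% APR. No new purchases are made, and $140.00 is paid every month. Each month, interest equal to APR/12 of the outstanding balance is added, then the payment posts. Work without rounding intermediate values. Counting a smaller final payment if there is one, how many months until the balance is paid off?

100 payments

Monthly rate r = 22.7%/12 = 1.89167% = 0.0189167.
Recurrence: B ← B·(1+r) − $140.00.
Month 1: interest $118.23; balance after payment $6,228.23.
Month 2: interest $117.82; balance after payment $6,206.05.
Closed form: n = −ln(1 − rB₀/P)/ln(1+r) = −ln(0.15551)/ln(1.01892) ≈ 99.310, so the balance reaches zero during payment 100.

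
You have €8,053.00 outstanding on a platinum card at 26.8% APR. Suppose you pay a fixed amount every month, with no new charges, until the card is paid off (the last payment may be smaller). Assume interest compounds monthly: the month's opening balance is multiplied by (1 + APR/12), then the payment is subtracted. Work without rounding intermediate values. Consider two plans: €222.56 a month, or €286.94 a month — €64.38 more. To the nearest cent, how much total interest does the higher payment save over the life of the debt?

Monthly rate r = 26.8%/12 = 2.23333% = 0.0223333.
At €222.56/mo: n = ⌈−ln(1 − rB₀/P)/ln(1+r)⌉ = 75 payments (last €164.61); total interest = total paid − €8,053.00 = €8,581.05.
At €286.94/mo: 45 payments (last €179.40); total interest €4,751.76.
Interest saved = €8,581.05 − €4,751.76 = €3,829.29.

€3,829.29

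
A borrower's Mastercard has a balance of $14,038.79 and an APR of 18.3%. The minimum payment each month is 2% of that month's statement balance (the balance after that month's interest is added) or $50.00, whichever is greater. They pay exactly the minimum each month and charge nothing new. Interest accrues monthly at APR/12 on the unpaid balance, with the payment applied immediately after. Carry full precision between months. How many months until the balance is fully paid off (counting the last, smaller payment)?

Monthly rate r = 18.3%/12 = 1.525% = 0.01525.
While 2% of the post-interest balance exceeds $50.00, each month B ← (B·(1+r))·(1 − 0.02), i.e. B shrinks by the factor (1+r)·0.98 = 0.99494.
This holds for months 1–344. Entering month 345 the balance is $2,455.90; 2% of the post-interest balance is now below $50.00, so the flat $50.00 minimum applies from here.
From month 345 a fixed $50.00 at rate r clears $2,455.90 in 92 more payments. Total: 344 + 92 = 436 months.

436 months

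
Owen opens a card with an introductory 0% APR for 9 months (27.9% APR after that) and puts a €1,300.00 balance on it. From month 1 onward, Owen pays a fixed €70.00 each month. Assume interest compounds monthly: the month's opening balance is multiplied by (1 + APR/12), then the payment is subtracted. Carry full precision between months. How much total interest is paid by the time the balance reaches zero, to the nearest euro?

Promo months 1–9 at r₀ = 0%/12 = 0; months 10+ at r₁ = 27.9%/12 = 0.02325.
After month 9 (no interest yet): B = €1,300.00 − 9·€70.00 = €670.00.
Then at r₁ with €70.00/mo: n₂ = −ln(1 − r₁·B/P)/ln(1+r₁) ≈ 10.95 → 11 more payments.
Total paid = 19·€70.00 + €66.67 = €1,396.67; interest = €1,396.67 − €1,300.00 = €96.67.

€97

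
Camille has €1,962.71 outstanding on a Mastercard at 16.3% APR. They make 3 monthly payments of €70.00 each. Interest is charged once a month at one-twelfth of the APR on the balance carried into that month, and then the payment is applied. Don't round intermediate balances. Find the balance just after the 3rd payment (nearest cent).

€1,830.92

Monthly rate r = 16.3%/12 = 1.35833% = 0.0135833.
Each month: B ← B·(1+r) − €70.00.
Month 1: interest €26.66; balance after payment €1,919.37.
Month 2: interest €26.07; balance after payment €1,875.44.
Month 3: interest €25.47; balance after payment €1,830.92.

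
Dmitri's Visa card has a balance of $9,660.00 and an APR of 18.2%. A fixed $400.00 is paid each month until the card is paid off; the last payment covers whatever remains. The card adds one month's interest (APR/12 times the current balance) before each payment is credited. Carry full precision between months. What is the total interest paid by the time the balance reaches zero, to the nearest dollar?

Monthly rate r = 18.2%/12 = 1.51667% = 0.0151667.
Payoff takes n = ⌈−ln(1 − rB₀/P)/ln(1+r)⌉ = ⌈30.303⌉ = 31 payments; the last is $121.71.
Total paid = 30·$400.00 + $121.71 = $12,121.71.
Total interest = total paid − principal = $12,121.71 − $9,660.00 = $2,461.71.

$2,462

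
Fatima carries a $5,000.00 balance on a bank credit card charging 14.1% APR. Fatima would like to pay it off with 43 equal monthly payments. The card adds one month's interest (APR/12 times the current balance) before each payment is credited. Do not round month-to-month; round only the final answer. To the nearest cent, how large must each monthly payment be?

$148.78

Monthly rate r = 14.1%/12 = 1.175% = 0.01175.
Level-payment amortization: P = B₀·r / (1 − (1+r)^(−n)) = 5000.00·0.01175 / (1 − 1.01175^(−43)).
Denominator 1 − (1+r)^(−43) = 0.394865605.
P = 58.75 / 0.394865605 ≈ 148.78.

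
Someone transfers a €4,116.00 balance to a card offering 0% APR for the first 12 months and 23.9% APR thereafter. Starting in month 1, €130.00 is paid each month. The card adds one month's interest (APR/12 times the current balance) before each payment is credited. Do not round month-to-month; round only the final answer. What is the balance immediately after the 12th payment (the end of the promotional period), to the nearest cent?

Promo months 1–12 at r₀ = 0%/12 = 0; months 13+ at r₁ = 23.9%/12 = 0.0199167.
After month 12 (no interest yet): B = €4,116.00 − 12·€130.00 = €2,556.00.

€2,556.00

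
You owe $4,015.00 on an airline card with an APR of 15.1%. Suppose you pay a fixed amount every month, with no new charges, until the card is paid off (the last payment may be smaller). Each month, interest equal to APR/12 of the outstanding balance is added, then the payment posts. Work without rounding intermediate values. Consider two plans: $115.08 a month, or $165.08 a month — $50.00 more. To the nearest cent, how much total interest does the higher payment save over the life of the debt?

$496.70

Monthly rate r = 15.1%/12 = 1.25833% = 0.0125833.
At $115.08/mo: n = ⌈−ln(1 − rB₀/P)/ln(1+r)⌉ = 47 payments (last $26.29); total interest = total paid − $4,015.00 = $1,304.97.
At $165.08/mo: 30 payments (last $35.95); total interest $808.27.
Interest saved = $1,304.97 − $808.27 = $496.70.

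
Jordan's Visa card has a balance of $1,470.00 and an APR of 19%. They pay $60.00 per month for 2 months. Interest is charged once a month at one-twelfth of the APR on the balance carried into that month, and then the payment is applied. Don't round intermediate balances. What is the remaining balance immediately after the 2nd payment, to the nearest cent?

$1,395.97

Monthly rate r = 19%/12 = 1.58333% = 0.0158333.
Each month: B ← B·(1+r) − $60.00.
Month 1: interest $23.28; balance after payment $1,433.28.
Month 2: interest $22.69; balance after payment $1,395.97.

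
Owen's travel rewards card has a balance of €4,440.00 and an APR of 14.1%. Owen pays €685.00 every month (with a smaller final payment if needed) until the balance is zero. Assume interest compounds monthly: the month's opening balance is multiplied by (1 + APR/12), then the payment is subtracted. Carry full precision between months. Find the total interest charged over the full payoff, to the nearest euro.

Monthly rate r = 14.1%/12 = 1.175% = 0.01175.
Payoff takes n = ⌈−ln(1 − rB₀/P)/ln(1+r)⌉ = ⌈6.781⌉ = 7 payments; the last is €535.95.
Total paid = 6·€685.00 + €535.95 = €4,645.95.
Total interest = total paid − principal = €4,645.95 − €4,440.00 = €205.95.

€206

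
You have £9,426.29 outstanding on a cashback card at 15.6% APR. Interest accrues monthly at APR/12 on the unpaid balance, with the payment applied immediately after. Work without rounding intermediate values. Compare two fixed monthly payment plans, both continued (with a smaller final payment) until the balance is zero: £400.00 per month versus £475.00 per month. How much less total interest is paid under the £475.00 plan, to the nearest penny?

£355.33

Monthly rate r = 15.6%/12 = 1.3% = 0.013.
At £400.00/mo: n = ⌈−ln(1 − rB₀/P)/ln(1+r)⌉ = 29 payments (last £128.77); total interest = total paid − £9,426.29 = £1,902.48.
At £475.00/mo: 24 payments (last £48.44); total interest £1,547.15.
Interest saved = £1,902.48 − £1,547.15 = £355.33.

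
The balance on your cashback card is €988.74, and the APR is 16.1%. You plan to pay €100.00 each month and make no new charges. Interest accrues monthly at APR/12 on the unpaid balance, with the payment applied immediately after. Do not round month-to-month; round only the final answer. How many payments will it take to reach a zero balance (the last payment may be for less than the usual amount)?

11 months

Monthly rate r = 16.1%/12 = 1.34167% = 0.0134167.
Recurrence: B ← B·(1+r) − €100.00.
Month 1: interest €13.27; balance after payment €902.01.
Month 2: interest €12.10; balance after payment €814.11.
Closed form: n = −ln(1 − rB₀/P)/ln(1+r) = −ln(0.86734)/ln(1.01342) ≈ 10.679, so the balance reaches zero during payment 11.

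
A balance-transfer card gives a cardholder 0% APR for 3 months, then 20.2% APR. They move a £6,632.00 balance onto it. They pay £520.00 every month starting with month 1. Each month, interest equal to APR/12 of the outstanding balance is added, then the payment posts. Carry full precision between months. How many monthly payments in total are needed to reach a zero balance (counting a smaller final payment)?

14 months

Promo months 1–3 at r₀ = 0%/12 = 0; months 4+ at r₁ = 20.2%/12 = 0.0168333.
After month 3 (no interest yet): B = £6,632.00 − 3·£520.00 = £5,072.00.
Then at r₁ with £520.00/mo: n₂ = −ln(1 − r₁·B/P)/ln(1+r₁) ≈ 10.74 → 11 more payments.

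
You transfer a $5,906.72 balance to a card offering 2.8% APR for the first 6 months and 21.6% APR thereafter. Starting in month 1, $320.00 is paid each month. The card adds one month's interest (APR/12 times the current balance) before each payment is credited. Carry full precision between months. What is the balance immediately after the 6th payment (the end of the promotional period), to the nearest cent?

Promo months 1–6 at r₀ = 2.8%/12 = 0.00233333; months 7+ at r₁ = 21.6%/12 = 0.018.
After month 6: iterate B ← B·(1+r₀) − $320.00 for 6 months → $4,058.66.

$4,058.66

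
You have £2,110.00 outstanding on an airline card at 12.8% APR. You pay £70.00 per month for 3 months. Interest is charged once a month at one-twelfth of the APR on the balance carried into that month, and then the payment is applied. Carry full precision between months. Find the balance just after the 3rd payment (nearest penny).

£1,965.99

Monthly rate r = 12.8%/12 = 1.06667% = 0.0106667.
Each month: B ← B·(1+r) − £70.00.
Month 1: interest £22.51; balance after payment £2,062.51.
Month 2: interest £22.00; balance after payment £2,014.51.
Month 3: interest £21.49; balance after payment £1,965.99.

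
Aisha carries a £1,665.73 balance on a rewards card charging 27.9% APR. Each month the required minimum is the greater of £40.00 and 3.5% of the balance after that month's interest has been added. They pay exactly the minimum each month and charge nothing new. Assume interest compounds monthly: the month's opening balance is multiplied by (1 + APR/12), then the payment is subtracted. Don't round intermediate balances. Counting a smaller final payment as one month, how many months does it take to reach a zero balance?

Monthly rate r = 27.9%/12 = 2.325% = 0.02325.
While 3.5% of the post-interest balance exceeds £40.00, each month B ← (B·(1+r))·(1 − 0.035), i.e. B shrinks by the factor (1+r)·0.965 = 0.98744.
This holds for months 1–32. Entering month 33 the balance is £1,111.46; 3.5% of the post-interest balance is now below £40.00, so the flat £40.00 minimum applies from here.
From month 33 a fixed £40.00 at rate r clears £1,111.46 in 46 more payments. Total: 32 + 46 = 78 months.

78 months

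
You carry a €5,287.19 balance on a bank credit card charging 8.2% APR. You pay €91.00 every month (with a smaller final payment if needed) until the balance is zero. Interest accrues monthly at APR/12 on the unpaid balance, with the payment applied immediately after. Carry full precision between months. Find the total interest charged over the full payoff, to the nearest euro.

€1,473

Monthly rate r = 8.2%/12 = 0.683333% = 0.00683333.
Payoff takes n = ⌈−ln(1 − rB₀/P)/ln(1+r)⌉ = ⌈74.283⌉ = 75 payments; the last is €25.85.
Total paid = 74·€91.00 + €25.85 = €6,759.85.
Total interest = total paid − principal = €6,759.85 − €5,287.19 = €1,472.66.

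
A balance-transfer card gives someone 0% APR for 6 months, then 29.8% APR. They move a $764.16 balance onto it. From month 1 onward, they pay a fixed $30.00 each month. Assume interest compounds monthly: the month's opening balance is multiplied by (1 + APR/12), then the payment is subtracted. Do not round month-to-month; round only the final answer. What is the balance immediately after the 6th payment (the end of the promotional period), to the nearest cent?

Promo months 1–6 at r₀ = 0%/12 = 0; months 7+ at r₁ = 29.8%/12 = 0.0248333.
After month 6 (no interest yet): B = $764.16 − 6·$30.00 = $584.16.

$584.16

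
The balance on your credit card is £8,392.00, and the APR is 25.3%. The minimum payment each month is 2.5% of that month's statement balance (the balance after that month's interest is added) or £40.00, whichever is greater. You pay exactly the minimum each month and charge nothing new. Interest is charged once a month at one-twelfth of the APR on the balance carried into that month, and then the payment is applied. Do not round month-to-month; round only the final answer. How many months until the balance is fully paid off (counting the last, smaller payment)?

461 months

Monthly rate r = 25.3%/12 = 2.10833% = 0.0210833.
While 2.5% of the post-interest balance exceeds £40.00, each month B ← (B·(1+r))·(1 − 0.025), i.e. B shrinks by the factor (1+r)·0.975 = 0.99556.
This holds for months 1–377. Entering month 378 the balance is £1,565.57; 2.5% of the post-interest balance is now below £40.00, so the flat £40.00 minimum applies from here.
From month 378 a fixed £40.00 at rate r clears £1,565.57 in 84 more payments. Total: 377 + 84 = 461 months.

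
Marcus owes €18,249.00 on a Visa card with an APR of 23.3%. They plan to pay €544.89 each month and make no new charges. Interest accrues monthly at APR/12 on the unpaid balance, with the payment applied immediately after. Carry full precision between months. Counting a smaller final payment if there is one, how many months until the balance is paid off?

Monthly rate r = 23.3%/12 = 1.94167% = 0.0194167.
Recurrence: B ← B·(1+r) − €544.89.
Month 1: interest €354.33; balance after payment €18,058.44.
Month 2: interest €350.63; balance after payment €17,864.19.
Closed form: n = −ln(1 − rB₀/P)/ln(1+r) = −ln(0.34971)/ln(1.01942) ≈ 54.634, so the balance reaches zero during payment 55.

55 payments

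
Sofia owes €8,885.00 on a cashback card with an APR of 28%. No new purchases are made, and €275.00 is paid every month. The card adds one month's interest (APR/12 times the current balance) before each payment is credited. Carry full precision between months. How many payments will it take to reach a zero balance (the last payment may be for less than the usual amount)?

61 payments

Monthly rate r = 28%/12 = 2.33333% = 0.0233333.
Recurrence: B ← B·(1+r) − €275.00.
Month 1: interest €207.32; balance after payment €8,817.32.
Month 2: interest €205.74; balance after payment €8,748.05.
Closed form: n = −ln(1 − rB₀/P)/ln(1+r) = −ln(0.24612)/ln(1.02333) ≈ 60.781, so the balance reaches zero during payment 61.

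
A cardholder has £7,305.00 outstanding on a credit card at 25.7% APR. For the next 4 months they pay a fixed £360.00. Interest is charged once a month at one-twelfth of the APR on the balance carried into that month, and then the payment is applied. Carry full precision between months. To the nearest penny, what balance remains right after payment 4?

£6,464.26

Monthly rate r = 25.7%/12 = 2.14167% = 0.0214167.
Each month: B ← B·(1+r) − £360.00.
Month 1: interest £156.45; balance after payment £7,101.45.
Month 2: interest £152.09; balance after payment £6,893.54.
Month 3: interest £147.64; balance after payment £6,681.17.
Month 4: interest £143.09; balance after payment £6,464.26.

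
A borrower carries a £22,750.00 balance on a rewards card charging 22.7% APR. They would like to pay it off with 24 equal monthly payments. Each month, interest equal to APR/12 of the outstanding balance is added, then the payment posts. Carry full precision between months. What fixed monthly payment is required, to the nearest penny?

£1,188.11

Monthly rate r = 22.7%/12 = 1.89167% = 0.0189167.
Level-payment amortization: P = B₀·r / (1 − (1+r)^(−n)) = 22750.00·0.0189167 / (1 − 1.01892^(−24)).
Denominator 1 − (1+r)^(−24) = 0.362218361.
P = 430.354 / 0.362218361 ≈ 1188.11.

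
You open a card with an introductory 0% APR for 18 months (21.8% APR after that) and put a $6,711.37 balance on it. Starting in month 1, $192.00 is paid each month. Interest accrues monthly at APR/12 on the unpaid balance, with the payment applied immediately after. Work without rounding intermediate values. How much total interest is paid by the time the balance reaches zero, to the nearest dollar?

Promo months 1–18 at r₀ = 0%/12 = 0; months 19+ at r₁ = 21.8%/12 = 0.0181667.
After month 18 (no interest yet): B = $6,711.37 − 18·$192.00 = $3,255.37.
Then at r₁ with $192.00/mo: n₂ = −ln(1 − r₁·B/P)/ln(1+r₁) ≈ 20.45 → 21 more payments.
Total paid = 38·$192.00 + $87.04 = $7,383.04; interest = $7,383.04 − $6,711.37 = $671.67.

$672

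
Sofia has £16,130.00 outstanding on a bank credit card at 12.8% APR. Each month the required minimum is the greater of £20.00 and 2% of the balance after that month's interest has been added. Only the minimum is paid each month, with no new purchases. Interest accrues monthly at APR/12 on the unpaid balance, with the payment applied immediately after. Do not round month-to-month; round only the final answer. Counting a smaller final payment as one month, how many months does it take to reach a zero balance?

Monthly rate r = 12.8%/12 = 1.06667% = 0.0106667.
While 2% of the post-interest balance exceeds £20.00, each month B ← (B·(1+r))·(1 − 0.02), i.e. B shrinks by the factor (1+r)·0.98 = 0.99045.
This holds for months 1–291. Entering month 292 the balance is £989.31; 2% of the post-interest balance is now below £20.00, so the flat £20.00 minimum applies from here.
From month 292 a fixed £20.00 at rate r clears £989.31 in 71 more payments. Total: 291 + 71 = 362 months.

362 months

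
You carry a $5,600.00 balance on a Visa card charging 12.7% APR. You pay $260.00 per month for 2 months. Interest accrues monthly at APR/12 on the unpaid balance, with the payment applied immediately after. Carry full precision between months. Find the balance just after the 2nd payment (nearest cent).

$5,196.41

Monthly rate r = 12.7%/12 = 1.05833% = 0.0105833.
Each month: B ← B·(1+r) − $260.00.
Month 1: interest $59.27; balance after payment $5,399.27.
Month 2: interest $57.14; balance after payment $5,196.41.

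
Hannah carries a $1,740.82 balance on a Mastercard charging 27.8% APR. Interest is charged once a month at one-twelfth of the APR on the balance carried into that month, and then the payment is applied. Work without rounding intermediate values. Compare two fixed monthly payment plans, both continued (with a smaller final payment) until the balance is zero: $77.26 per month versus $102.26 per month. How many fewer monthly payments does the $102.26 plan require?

11 fewer payments

Monthly rate r = 27.8%/12 = 2.31667% = 0.0231667.
At $77.26/mo: n = ⌈−ln(1 − rB₀/P)/ln(1+r)⌉ = 33 payments (last $17.86); total interest = total paid − $1,740.82 = $749.36.
At $102.26/mo: 22 payments (last $91.85); total interest $498.49.
Payments saved = 33 − 22 = 11.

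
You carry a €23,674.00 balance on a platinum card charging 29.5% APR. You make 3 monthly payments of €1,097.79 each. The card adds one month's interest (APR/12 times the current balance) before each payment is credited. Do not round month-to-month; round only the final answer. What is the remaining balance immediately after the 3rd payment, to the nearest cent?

€22,088.24

Monthly rate r = 29.5%/12 = 2.45833% = 0.0245833.
Each month: B ← B·(1+r) − €1,097.79.
Month 1: interest €581.99; balance after payment €23,158.20.
Month 2: interest €569.31; balance after payment €22,629.71.
Month 3: interest €556.31; balance after payment €22,088.24.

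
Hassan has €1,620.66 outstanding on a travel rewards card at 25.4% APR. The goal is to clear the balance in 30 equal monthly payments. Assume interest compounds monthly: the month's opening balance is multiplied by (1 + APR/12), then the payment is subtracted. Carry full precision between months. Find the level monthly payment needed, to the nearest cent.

€73.53

Monthly rate r = 25.4%/12 = 2.11667% = 0.0211667.
Level-payment amortization: P = B₀·r / (1 − (1+r)^(−n)) = 1620.66·0.0211667 / (1 − 1.02117^(−30)).
Denominator 1 − (1+r)^(−30) = 0.466540932.
P = 34.304 / 0.466540932 ≈ 73.53.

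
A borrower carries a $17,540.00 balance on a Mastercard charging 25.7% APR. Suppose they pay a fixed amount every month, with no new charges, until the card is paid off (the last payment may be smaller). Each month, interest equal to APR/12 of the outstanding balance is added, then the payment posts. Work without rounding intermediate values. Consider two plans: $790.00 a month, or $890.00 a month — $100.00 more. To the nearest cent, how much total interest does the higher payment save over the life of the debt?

Monthly rate r = 25.7%/12 = 2.14167% = 0.0214167.
At $790.00/mo: n = ⌈−ln(1 − rB₀/P)/ln(1+r)⌉ = 31 payments (last $360.02); total interest = total paid − $17,540.00 = $6,520.02.
At $890.00/mo: 26 payments (last $780.14); total interest $5,490.14.
Interest saved = $6,520.02 − $5,490.14 = $1,029.88.

$1,029.88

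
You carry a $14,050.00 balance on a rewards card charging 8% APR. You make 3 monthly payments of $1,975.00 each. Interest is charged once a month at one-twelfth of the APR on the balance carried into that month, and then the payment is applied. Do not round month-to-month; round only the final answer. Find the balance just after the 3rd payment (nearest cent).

Monthly rate r = 8%/12 = 0.666667% = 0.00666667.
Each month: B ← B·(1+r) − $1,975.00.
Month 1: interest $93.67; balance after payment $12,168.67.
Month 2: interest $81.12; balance after payment $10,274.79.
Month 3: interest $68.50; balance after payment $8,368.29.

$8,368.29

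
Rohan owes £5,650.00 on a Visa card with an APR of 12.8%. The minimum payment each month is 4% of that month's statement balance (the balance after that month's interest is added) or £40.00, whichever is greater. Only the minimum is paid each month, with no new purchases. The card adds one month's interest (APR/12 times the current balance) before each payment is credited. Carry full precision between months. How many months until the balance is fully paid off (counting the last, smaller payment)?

87 months

Monthly rate r = 12.8%/12 = 1.06667% = 0.0106667.
While 4% of the post-interest balance exceeds £40.00, each month B ← (B·(1+r))·(1 − 0.04), i.e. B shrinks by the factor (1+r)·0.96 = 0.97024.
This holds for months 1–58. Entering month 59 the balance is £979.58; 4% of the post-interest balance is now below £40.00, so the flat £40.00 minimum applies from here.
From month 59 a fixed £40.00 at rate r clears £979.58 in 29 more payments. Total: 58 + 29 = 87 months.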